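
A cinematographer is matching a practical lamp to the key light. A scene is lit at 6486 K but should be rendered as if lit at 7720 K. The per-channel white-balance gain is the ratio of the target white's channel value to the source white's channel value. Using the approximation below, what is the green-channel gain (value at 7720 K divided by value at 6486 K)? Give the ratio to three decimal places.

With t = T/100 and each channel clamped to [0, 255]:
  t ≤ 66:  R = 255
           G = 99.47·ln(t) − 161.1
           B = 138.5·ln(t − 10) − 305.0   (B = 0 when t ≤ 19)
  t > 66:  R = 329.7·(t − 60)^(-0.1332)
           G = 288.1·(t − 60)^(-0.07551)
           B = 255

0.915

At 6486 K (t = 64.86):
  G = 99.47·ln 64.86 − 161.1 = 99.47·4.1722 − 161.1 = 253.912.
At 7720 K (t = 77.2):
  G = 288.1·(77.2 − 60)^(-0.07551) = 288.1·17.2^(-0.07551) = 288.1·0.80669 = 232.407.
Gain = 232.407 / 253.912 = 0.9153 → 0.915.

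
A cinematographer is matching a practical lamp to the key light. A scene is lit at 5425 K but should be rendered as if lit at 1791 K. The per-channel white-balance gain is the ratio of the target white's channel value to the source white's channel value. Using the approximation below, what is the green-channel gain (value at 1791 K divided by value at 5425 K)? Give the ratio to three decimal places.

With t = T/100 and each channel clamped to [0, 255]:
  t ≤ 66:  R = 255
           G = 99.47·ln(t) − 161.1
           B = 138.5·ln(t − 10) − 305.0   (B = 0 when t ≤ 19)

0.533

At 5425 K (t = 54.25):
  G = 99.47·ln 54.25 − 161.1 = 99.47·3.9936 − 161.1 = 236.144.
At 1791 K (t = 17.91):
  G = 99.47·ln 17.91 − 161.1 = 99.47·2.8854 − 161.1 = 125.907.
Gain = 125.907 / 236.144 = 0.5332 → 0.533.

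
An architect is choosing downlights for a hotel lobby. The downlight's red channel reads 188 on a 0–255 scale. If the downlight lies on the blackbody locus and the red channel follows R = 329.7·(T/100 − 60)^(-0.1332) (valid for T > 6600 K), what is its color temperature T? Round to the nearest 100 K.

12800 K

(t − 60)^(-0.1332) = 188/329.7 = 0.57022.
t − 60 = 0.57022^(1/-0.1332) = 0.57022^(-7.508) = 67.848, so t = 127.848.
T = 100·t = 12785 K → 12800 K to the nearest 100 K.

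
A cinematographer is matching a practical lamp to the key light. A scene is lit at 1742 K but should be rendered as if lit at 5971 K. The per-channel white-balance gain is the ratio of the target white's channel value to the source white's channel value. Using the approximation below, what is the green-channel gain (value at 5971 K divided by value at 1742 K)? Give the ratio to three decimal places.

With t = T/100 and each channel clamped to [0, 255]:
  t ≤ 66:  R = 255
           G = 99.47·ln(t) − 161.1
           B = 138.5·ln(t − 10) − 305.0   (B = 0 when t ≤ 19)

1.995

At 1742 K (t = 17.42):
  G = 99.47·ln 17.42 − 161.1 = 99.47·2.8576 − 161.1 = 123.147.
At 5971 K (t = 59.71):
  G = 99.47·ln 59.71 − 161.1 = 99.47·4.0895 − 161.1 = 245.683.
Gain = 245.683 / 123.147 = 1.9950 → 1.995.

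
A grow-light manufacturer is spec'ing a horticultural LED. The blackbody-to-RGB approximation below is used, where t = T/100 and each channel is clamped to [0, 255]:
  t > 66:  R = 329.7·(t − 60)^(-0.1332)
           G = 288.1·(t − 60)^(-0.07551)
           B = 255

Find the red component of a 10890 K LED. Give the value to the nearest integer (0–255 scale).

t = 10890/100 = 108.9; the t > 66 branch applies.
R = 329.7·(108.9 − 60)^(-0.1332) = 329.7·48.9^(-0.1332) = 329.7·0.59564 = 196.383.
Rounded: 196.

196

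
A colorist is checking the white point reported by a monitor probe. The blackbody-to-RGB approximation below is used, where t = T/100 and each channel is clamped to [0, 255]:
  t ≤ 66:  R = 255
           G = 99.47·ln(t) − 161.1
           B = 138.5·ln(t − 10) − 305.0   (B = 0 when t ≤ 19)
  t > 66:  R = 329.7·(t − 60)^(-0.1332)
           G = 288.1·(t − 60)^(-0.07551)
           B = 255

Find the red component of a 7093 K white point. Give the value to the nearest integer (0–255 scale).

t = 7093/100 = 70.93; the t > 66 branch applies.
R = 329.7·(70.93 − 60)^(-0.1332) = 329.7·10.93^(-0.1332) = 329.7·0.72720 = 239.759.
Rounded: 240.

240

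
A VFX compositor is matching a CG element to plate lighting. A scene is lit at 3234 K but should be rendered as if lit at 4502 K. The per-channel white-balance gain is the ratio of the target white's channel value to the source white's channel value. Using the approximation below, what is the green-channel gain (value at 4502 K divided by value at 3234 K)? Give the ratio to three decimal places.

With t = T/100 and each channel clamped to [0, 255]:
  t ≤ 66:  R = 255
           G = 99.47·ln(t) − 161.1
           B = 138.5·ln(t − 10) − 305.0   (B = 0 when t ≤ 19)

1.178

At 3234 K (t = 32.34):
  G = 99.47·ln 32.34 − 161.1 = 99.47·3.4763 − 161.1 = 184.688.
At 4502 K (t = 45.02):
  G = 99.47·ln 45.02 − 161.1 = 99.47·3.8071 − 161.1 = 217.593.
Gain = 217.593 / 184.688 = 1.1782 → 1.178.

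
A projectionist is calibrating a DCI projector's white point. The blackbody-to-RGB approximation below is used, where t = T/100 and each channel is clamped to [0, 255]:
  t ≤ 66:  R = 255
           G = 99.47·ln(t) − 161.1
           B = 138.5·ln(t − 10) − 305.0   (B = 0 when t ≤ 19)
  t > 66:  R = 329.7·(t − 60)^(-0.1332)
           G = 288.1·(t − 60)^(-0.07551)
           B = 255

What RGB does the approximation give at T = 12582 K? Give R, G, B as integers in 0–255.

R=189, G=210, B=255

t = 12582/100 = 125.82; the t > 66 branch applies.
R = 329.7·(125.82 − 60)^(-0.1332) = 329.7·65.82^(-0.1332) = 329.7·0.57253 = 188.762.
G = 288.1·(125.82 − 60)^(-0.07551) = 288.1·65.82^(-0.07551) = 288.1·0.72895 = 210.010.
B = 255 by definition for t > 66.
Rounded: (189, 210, 255).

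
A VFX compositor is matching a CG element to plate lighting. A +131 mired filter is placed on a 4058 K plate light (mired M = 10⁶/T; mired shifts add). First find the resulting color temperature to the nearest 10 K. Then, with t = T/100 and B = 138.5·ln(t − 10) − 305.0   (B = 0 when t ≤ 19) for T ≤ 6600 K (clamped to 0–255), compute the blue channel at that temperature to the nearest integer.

83

M_in = 10⁶/4058 = 246.43; M_out = 246.43 + (+131) = 377.43.
T_out = 10⁶/377.43 = 2649.5 K → 2650 K; t = 26.5.
B = 138.5·ln(26.5 − 10) − 305.0 = 138.5·ln 16.5 − 305.0 = 138.5·2.8034 − 305.0 = 83.265.
Rounded: 83.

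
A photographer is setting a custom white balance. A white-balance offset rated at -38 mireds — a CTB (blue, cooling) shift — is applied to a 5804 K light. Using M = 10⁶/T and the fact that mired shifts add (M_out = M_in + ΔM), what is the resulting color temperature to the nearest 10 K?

7450 K

M_in = 10⁶/5804 = 172.29 mireds.
M_out = 172.29 + (-38) = 134.29 mireds.
T_out = 10⁶/134.29 = 7446.3 K → 7450 K.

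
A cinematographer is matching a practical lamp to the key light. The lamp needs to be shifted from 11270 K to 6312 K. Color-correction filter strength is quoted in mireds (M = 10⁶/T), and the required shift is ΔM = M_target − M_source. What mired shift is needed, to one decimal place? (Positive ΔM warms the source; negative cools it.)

M_source = 10⁶/11270 = 88.731; M_target = 10⁶/6312 = 158.428.
ΔM = 158.428 − 88.731 = 69.697 → +69.7 mireds, a warming shift.

+69.7 mireds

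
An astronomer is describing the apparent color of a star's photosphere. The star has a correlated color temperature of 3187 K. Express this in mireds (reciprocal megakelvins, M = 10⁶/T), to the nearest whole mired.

314 mireds

M = 10⁶ / 3187 = 313.775 → 314 mireds.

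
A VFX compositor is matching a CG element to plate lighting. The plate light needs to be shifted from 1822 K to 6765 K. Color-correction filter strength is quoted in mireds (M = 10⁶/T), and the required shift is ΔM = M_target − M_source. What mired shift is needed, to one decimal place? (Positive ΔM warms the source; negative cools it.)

M_source = 10⁶/1822 = 548.847; M_target = 10⁶/6765 = 147.820.
ΔM = 147.820 − 548.847 = -401.028 → -401.0 mireds, a cooling shift.

-401.0 mireds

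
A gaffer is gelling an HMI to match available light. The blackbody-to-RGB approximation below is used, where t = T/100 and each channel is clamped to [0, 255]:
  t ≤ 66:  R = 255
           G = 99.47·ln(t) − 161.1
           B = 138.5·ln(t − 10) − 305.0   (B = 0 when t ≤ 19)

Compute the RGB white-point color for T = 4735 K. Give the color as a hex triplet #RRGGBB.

#FFDFC4

t = 4735/100 = 47.35; the t ≤ 66 branch applies.
R = 255 by definition for t ≤ 66.
G = 99.47·ln 47.35 − 161.1 = 99.47·3.8576 − 161.1 = 222.612.
B = 138.5·ln(47.35 − 10) − 305.0 = 138.5·ln 37.35 − 305.0 = 138.5·3.6203 − 305.0 = 196.416.
Rounded: (255, 223, 196).
In hex: #FFDFC4.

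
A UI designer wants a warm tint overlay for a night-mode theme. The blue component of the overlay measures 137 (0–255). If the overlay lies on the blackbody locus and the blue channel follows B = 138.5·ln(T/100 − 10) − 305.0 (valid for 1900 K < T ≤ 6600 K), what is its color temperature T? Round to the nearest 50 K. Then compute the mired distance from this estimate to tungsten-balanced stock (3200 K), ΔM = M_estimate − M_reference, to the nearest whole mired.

-23 mireds

ln(t − 10) = (137 + 305.0) / 138.5 = 3.1913.
t − 10 = e^3.1913 = 24.321, so t = 34.321.
T = 100·t = 3432 K → 3450 K to the nearest 50 K.
M_estimate = 10⁶/3450 = 289.86; M_reference = 10⁶/3200 = 312.50.
ΔM = 289.86 − 312.50 = -22.64 → -23 mireds.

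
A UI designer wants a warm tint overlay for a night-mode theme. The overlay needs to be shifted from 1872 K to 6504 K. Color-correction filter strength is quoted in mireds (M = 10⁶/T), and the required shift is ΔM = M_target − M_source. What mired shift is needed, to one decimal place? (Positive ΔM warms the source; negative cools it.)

-380.4 mireds

M_source = 10⁶/1872 = 534.188; M_target = 10⁶/6504 = 153.752.
ΔM = 153.752 − 534.188 = -380.436 → -380.4 mireds, a cooling shift.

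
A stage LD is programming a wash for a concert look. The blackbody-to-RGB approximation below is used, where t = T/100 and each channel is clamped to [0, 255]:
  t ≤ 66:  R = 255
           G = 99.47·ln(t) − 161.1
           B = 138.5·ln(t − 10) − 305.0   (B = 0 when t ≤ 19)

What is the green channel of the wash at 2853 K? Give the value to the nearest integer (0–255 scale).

172

t = 2853/100 = 28.53; the t ≤ 66 branch applies.
G = 99.47·ln 28.53 − 161.1 = 99.47·3.3510 − 161.1 = 172.220.
Rounded: 172.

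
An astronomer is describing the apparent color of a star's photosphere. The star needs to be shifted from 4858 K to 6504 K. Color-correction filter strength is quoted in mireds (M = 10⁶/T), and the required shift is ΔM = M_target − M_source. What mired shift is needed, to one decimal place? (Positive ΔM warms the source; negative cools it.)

-52.1 mireds

M_source = 10⁶/4858 = 205.846; M_target = 10⁶/6504 = 153.752.
ΔM = 153.752 − 205.846 = -52.094 → -52.1 mireds, a cooling shift.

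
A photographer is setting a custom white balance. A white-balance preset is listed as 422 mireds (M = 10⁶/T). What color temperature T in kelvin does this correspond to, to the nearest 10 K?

2370 K

T = 10⁶ / 422 = 2369.67 K → 2370 K.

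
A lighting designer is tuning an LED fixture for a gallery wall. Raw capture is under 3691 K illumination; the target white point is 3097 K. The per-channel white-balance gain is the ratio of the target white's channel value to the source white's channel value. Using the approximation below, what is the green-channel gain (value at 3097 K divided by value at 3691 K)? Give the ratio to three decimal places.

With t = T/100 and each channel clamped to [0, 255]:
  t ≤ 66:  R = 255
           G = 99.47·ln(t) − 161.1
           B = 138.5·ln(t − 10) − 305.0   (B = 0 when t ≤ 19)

At 3691 K (t = 36.91):
  G = 99.47·ln 36.91 − 161.1 = 99.47·3.6085 − 161.1 = 197.836.
At 3097 K (t = 30.97):
  G = 99.47·ln 30.97 − 161.1 = 99.47·3.4330 − 161.1 = 180.382.
Gain = 180.382 / 197.836 = 0.9118 → 0.912.

0.912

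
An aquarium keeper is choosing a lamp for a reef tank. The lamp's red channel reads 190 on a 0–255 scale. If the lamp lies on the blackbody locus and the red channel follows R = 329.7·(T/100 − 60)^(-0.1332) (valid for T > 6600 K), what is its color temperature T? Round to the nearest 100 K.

12300 K

(t − 60)^(-0.1332) = 190/329.7 = 0.57628.
t − 60 = 0.57628^(1/-0.1332) = 0.57628^(-7.508) = 62.667, so t = 122.667.
T = 100·t = 12267 K → 12300 K to the nearest 100 K.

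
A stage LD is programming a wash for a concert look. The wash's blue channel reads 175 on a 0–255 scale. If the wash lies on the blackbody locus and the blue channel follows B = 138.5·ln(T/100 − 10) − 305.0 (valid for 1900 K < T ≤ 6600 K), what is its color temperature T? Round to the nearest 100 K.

ln(t − 10) = (175 + 305.0) / 138.5 = 3.4657.
t − 10 = e^3.4657 = 31.999, so t = 41.999.
T = 100·t = 4200 K → 4200 K to the nearest 100 K.

4200 K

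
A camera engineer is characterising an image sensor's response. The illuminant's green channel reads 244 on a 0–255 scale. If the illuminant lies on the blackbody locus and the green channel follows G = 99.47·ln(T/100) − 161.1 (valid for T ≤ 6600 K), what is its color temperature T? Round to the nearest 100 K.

ln t = (244 + 161.1) / 99.47 = 4.0726.
t = e^4.0726 = 58.709.
T = 100·t = 5871 K → 5900 K to the nearest 100 K.

5900 K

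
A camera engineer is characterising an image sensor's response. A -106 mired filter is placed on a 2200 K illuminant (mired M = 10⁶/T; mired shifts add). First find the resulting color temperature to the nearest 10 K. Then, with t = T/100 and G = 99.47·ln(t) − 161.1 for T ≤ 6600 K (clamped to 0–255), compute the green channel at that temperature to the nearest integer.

173

M_in = 10⁶/2200 = 454.55; M_out = 454.55 + (-106) = 348.55.
T_out = 10⁶/348.55 = 2869.1 K → 2870 K; t = 28.7.
G = 99.47·ln 28.7 − 161.1 = 99.47·3.3569 − 161.1 = 172.811.
Rounded: 173.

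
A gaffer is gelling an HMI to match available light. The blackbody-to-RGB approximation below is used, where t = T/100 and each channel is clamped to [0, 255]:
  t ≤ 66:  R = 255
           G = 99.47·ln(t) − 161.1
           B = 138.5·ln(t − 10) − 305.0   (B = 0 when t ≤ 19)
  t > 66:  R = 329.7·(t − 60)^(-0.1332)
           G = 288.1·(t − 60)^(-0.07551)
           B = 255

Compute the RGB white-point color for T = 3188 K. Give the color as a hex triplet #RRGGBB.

t = 3188/100 = 31.88; the t ≤ 66 branch applies.
R = 255 by definition for t ≤ 66.
G = 99.47·ln 31.88 − 161.1 = 99.47·3.4620 − 161.1 = 183.263.
B = 138.5·ln(31.88 − 10) − 305.0 = 138.5·ln 21.88 − 305.0 = 138.5·3.0856 − 305.0 = 122.352.
Rounded: (255, 183, 122).
In hex: #FFB77A.

#FFB77A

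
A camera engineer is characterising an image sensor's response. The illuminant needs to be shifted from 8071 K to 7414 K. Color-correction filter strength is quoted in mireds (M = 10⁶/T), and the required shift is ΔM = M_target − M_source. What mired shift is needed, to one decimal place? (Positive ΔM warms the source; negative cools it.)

+11.0 mireds

M_source = 10⁶/8071 = 123.900; M_target = 10⁶/7414 = 134.880.
ΔM = 134.880 − 123.900 = 10.980 → +11.0 mireds, a warming shift.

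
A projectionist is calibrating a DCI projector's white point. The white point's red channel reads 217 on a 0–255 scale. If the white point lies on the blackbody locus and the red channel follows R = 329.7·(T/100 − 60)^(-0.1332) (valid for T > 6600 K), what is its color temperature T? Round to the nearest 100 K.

(t − 60)^(-0.1332) = 217/329.7 = 0.65817.
t − 60 = 0.65817^(1/-0.1332) = 0.65817^(-7.508) = 23.110, so t = 83.110.
T = 100·t = 8311 K → 8300 K to the nearest 100 K.

8300 K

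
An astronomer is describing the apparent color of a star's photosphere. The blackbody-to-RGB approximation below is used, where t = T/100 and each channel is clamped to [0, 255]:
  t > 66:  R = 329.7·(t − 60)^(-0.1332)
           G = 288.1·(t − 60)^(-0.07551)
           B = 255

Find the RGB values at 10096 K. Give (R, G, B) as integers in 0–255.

t = 10096/100 = 100.96; the t > 66 branch applies.
R = 329.7·(100.96 − 60)^(-0.1332) = 329.7·40.96^(-0.1332) = 329.7·0.60986 = 201.072.
G = 288.1·(100.96 − 60)^(-0.07551) = 288.1·40.96^(-0.07551) = 288.1·0.75553 = 217.668.
B = 255 by definition for t > 66.
Rounded: (201, 218, 255).

(201, 218, 255)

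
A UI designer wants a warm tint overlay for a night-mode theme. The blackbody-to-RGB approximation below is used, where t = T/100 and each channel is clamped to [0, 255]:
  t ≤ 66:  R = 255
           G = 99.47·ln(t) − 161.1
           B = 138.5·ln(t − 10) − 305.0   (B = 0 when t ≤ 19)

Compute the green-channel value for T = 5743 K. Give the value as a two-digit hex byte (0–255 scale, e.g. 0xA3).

0xF2

t = 5743/100 = 57.43; the t ≤ 66 branch applies.
G = 99.47·ln 57.43 − 161.1 = 99.47·4.0506 − 161.1 = 241.810.
Rounded: 242; in hex, 0xF2.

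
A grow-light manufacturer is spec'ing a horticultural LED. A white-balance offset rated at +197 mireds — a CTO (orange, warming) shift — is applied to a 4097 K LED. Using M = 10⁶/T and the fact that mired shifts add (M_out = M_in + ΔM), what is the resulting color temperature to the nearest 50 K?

2250 K

M_in = 10⁶/4097 = 244.08 mireds.
M_out = 244.08 + (+197) = 441.08 mireds.
T_out = 10⁶/441.08 = 2267.2 K → 2250 K.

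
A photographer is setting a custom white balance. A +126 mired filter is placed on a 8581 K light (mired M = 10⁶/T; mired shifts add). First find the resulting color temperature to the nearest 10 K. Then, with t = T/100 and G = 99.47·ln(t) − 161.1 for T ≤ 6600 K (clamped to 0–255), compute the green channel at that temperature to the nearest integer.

209

M_in = 10⁶/8581 = 116.54; M_out = 116.54 + (+126) = 242.54.
T_out = 10⁶/242.54 = 4123.1 K → 4120 K; t = 41.2.
G = 99.47·ln 41.2 − 161.1 = 99.47·3.7184 − 161.1 = 208.773.
Rounded: 209.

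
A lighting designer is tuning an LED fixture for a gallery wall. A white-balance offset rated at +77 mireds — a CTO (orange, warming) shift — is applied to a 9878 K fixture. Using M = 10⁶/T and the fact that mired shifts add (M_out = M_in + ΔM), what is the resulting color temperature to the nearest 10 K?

5610 K

M_in = 10⁶/9878 = 101.24 mireds.
M_out = 101.24 + (+77) = 178.24 mireds.
T_out = 10⁶/178.24 = 5610.6 K → 5610 K.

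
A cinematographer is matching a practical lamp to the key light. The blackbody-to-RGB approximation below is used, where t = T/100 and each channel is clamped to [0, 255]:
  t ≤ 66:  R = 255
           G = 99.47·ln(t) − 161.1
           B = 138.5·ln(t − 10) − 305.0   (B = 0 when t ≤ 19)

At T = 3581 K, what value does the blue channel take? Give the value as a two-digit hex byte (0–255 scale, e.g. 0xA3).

0x91

t = 3581/100 = 35.81; the t ≤ 66 branch applies.
B = 138.5·ln(35.81 − 10) − 305.0 = 138.5·ln 25.81 − 305.0 = 138.5·3.2508 − 305.0 = 145.231.
Rounded: 145; in hex, 0x91.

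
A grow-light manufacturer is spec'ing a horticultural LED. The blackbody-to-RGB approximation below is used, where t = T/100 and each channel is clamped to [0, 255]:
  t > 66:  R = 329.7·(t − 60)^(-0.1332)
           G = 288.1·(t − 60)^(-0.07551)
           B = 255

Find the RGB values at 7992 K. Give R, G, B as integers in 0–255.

R=221, G=230, B=255

t = 7992/100 = 79.92; the t > 66 branch applies.
R = 329.7·(79.92 − 60)^(-0.1332) = 329.7·19.92^(-0.1332) = 329.7·0.67133 = 221.337.
G = 288.1·(79.92 − 60)^(-0.07551) = 288.1·19.92^(-0.07551) = 288.1·0.79779 = 229.844.
B = 255 by definition for t > 66.
Rounded: (221, 230, 255).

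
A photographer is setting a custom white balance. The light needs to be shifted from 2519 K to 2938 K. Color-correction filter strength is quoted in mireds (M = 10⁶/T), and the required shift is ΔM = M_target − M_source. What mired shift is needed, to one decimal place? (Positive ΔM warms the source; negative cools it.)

M_source = 10⁶/2519 = 396.983; M_target = 10⁶/2938 = 340.368.
ΔM = 340.368 − 396.983 = -56.615 → -56.6 mireds, a cooling shift.

-56.6 mireds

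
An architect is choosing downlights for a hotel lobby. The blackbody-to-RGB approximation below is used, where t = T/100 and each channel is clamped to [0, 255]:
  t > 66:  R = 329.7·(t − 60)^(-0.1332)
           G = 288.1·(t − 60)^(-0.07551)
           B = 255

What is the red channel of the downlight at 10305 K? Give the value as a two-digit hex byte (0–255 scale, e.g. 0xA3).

t = 10305/100 = 103.05; the t > 66 branch applies.
R = 329.7·(103.05 − 60)^(-0.1332) = 329.7·43.05^(-0.1332) = 329.7·0.60584 = 199.744.
Rounded: 200; in hex, 0xC8.

0xC8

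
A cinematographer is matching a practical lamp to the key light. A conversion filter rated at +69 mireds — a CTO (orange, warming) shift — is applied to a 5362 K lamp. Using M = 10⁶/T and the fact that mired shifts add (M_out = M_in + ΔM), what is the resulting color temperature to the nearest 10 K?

M_in = 10⁶/5362 = 186.50 mireds.
M_out = 186.50 + (+69) = 255.50 mireds.
T_out = 10⁶/255.50 = 3913.9 K → 3910 K.

3910 K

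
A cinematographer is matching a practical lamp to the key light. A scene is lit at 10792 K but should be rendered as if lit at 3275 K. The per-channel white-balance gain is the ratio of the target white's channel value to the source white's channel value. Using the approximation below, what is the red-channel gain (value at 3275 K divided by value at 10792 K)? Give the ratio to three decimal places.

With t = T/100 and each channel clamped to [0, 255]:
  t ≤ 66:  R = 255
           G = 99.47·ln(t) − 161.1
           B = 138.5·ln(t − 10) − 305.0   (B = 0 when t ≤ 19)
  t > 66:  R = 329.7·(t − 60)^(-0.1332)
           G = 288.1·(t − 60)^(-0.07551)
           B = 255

1.295

At 10792 K (t = 107.92):
  R = 329.7·(107.92 − 60)^(-0.1332) = 329.7·47.92^(-0.1332) = 329.7·0.59725 = 196.913.
At 3275 K (t = 32.75):
  R = 255 by definition for t ≤ 66.
Gain = 255.000 / 196.913 = 1.2950 → 1.295.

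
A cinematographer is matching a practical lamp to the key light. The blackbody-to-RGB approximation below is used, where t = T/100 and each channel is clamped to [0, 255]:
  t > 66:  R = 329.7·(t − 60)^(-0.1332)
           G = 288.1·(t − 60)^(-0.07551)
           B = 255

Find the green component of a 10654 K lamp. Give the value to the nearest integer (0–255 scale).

t = 10654/100 = 106.54; the t > 66 branch applies.
G = 288.1·(106.54 − 60)^(-0.07551) = 288.1·46.54^(-0.07551) = 288.1·0.74828 = 215.579.
Rounded: 216.

216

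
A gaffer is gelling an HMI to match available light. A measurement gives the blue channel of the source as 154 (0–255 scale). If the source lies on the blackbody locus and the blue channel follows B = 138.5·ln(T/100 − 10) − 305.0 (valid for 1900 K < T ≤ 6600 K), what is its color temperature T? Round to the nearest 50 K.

3750 K

ln(t − 10) = (154 + 305.0) / 138.5 = 3.3141.
t − 10 = e^3.3141 = 27.497, so t = 37.497.
T = 100·t = 3750 K → 3750 K to the nearest 50 K.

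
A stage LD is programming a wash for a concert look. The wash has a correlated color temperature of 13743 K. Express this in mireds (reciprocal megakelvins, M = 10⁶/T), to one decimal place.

M = 10⁶ / 13743 = 72.764 → 72.8 mireds.

72.8 mireds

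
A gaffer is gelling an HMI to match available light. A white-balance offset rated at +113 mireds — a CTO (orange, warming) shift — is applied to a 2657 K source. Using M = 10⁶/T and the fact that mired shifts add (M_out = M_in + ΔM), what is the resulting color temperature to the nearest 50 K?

2050 K

M_in = 10⁶/2657 = 376.36 mireds.
M_out = 376.36 + (+113) = 489.36 mireds.
T_out = 10⁶/489.36 = 2043.5 K → 2050 K.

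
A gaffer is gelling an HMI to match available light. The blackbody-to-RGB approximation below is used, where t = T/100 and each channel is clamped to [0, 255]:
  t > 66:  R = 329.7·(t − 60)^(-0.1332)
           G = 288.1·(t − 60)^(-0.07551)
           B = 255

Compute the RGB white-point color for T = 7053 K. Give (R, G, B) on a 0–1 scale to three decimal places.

t = 7053/100 = 70.53; the t > 66 branch applies.
R = 329.7·(70.53 − 60)^(-0.1332) = 329.7·10.53^(-0.1332) = 329.7·0.73082 = 240.953.
G = 288.1·(70.53 − 60)^(-0.07551) = 288.1·10.53^(-0.07551) = 288.1·0.83714 = 241.179.
B = 255 by definition for t > 66.
Dividing each by 255: (0.9449, 0.9458, 1.0000) → (0.945, 0.946, 1.000).

(0.945, 0.946, 1.000)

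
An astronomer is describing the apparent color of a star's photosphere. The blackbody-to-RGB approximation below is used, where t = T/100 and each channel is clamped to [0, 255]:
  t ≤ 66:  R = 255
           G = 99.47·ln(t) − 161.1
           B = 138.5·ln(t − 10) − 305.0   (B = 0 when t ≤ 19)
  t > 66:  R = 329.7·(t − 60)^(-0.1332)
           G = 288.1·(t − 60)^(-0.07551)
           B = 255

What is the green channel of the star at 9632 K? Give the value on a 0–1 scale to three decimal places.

t = 9632/100 = 96.32; the t > 66 branch applies.
G = 288.1·(96.32 − 60)^(-0.07551) = 288.1·36.32^(-0.07551) = 288.1·0.76242 = 219.653.
On a 0–1 scale: 219.653/255 = 0.8614 → 0.861.

0.861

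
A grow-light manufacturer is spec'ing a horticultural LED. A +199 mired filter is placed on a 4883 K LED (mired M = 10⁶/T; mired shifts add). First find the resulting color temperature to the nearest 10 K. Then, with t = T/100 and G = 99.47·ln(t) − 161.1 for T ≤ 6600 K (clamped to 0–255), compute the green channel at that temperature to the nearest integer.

158

M_in = 10⁶/4883 = 204.79; M_out = 204.79 + (+199) = 403.79.
T_out = 10⁶/403.79 = 2476.5 K → 2480 K; t = 24.8.
G = 99.47·ln 24.8 − 161.1 = 99.47·3.2108 − 161.1 = 158.283.
Rounded: 158.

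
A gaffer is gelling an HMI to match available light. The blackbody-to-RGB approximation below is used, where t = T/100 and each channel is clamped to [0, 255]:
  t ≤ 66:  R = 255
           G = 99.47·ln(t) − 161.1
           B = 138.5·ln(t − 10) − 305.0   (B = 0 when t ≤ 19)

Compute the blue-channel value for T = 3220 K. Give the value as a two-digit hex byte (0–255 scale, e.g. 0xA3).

0x7C

t = 3220/100 = 32.2; the t ≤ 66 branch applies.
B = 138.5·ln(32.2 − 10) − 305.0 = 138.5·ln 22.2 − 305.0 = 138.5·3.1001 − 305.0 = 124.363.
Rounded: 124; in hex, 0x7C.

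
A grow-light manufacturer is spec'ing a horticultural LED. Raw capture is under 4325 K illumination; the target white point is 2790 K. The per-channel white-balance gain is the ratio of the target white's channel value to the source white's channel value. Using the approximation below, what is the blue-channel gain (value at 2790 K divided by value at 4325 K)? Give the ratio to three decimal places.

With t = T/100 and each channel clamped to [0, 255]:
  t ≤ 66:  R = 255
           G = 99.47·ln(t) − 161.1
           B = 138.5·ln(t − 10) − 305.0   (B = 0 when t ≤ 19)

At 4325 K (t = 43.25):
  B = 138.5·ln(43.25 − 10) − 305.0 = 138.5·ln 33.25 − 305.0 = 138.5·3.5041 − 305.0 = 180.312.
At 2790 K (t = 27.9):
  B = 138.5·ln(27.9 − 10) − 305.0 = 138.5·ln 17.9 − 305.0 = 138.5·2.8848 − 305.0 = 94.545.
Gain = 94.545 / 180.312 = 0.5243 → 0.524.

0.524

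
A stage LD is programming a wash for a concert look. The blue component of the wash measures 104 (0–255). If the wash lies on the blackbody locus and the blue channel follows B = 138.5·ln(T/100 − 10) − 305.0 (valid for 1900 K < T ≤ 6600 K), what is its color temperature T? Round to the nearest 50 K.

2900 K

ln(t − 10) = (104 + 305.0) / 138.5 = 2.9531.
t − 10 = e^2.9531 = 19.165, so t = 29.165.
T = 100·t = 2916 K → 2900 K to the nearest 50 K.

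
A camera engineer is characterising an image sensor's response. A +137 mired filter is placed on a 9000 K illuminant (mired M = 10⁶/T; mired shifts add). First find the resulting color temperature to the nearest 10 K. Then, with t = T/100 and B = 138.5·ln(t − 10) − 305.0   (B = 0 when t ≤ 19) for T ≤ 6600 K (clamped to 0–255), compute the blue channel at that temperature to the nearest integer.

167

M_in = 10⁶/9000 = 111.11; M_out = 111.11 + (+137) = 248.11.
T_out = 10⁶/248.11 = 4030.5 K → 4030 K; t = 40.3.
B = 138.5·ln(40.3 − 10) − 305.0 = 138.5·ln 30.3 − 305.0 = 138.5·3.4111 − 305.0 = 167.444.
Rounded: 167.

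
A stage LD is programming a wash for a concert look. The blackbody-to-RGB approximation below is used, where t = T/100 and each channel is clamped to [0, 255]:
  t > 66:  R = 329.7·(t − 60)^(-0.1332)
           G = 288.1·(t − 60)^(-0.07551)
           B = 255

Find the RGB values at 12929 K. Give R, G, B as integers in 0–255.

t = 12929/100 = 129.29; the t > 66 branch applies.
R = 329.7·(129.29 − 60)^(-0.1332) = 329.7·69.29^(-0.1332) = 329.7·0.56862 = 187.474.
G = 288.1·(129.29 − 60)^(-0.07551) = 288.1·69.29^(-0.07551) = 288.1·0.72612 = 209.196.
B = 255 by definition for t > 66.
Rounded: (187, 209, 255).

R=187, G=209, B=255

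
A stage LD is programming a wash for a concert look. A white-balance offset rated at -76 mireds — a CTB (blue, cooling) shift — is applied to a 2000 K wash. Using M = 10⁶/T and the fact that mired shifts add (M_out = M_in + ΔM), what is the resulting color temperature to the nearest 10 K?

2360 K

M_in = 10⁶/2000 = 500.00 mireds.
M_out = 500.00 + (-76) = 424.00 mireds.
T_out = 10⁶/424.00 = 2358.5 K → 2360 K.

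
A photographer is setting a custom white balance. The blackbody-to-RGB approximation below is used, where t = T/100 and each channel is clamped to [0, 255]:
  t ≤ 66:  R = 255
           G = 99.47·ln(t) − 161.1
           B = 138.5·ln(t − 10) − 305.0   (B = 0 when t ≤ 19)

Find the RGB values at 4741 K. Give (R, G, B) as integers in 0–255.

(255, 223, 197)

t = 4741/100 = 47.41; the t ≤ 66 branch applies.
R = 255 by definition for t ≤ 66.
G = 99.47·ln 47.41 − 161.1 = 99.47·3.8588 − 161.1 = 222.738.
B = 138.5·ln(47.41 − 10) − 305.0 = 138.5·ln 37.41 − 305.0 = 138.5·3.6219 − 305.0 = 196.638.
Rounded: (255, 223, 197).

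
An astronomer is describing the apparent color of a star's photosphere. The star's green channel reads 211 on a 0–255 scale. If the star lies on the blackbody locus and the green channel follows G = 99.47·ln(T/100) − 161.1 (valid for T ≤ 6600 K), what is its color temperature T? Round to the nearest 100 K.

ln t = (211 + 161.1) / 99.47 = 3.7408.
t = e^3.7408 = 42.133.
T = 100·t = 4213 K → 4200 K to the nearest 100 K.

4200 K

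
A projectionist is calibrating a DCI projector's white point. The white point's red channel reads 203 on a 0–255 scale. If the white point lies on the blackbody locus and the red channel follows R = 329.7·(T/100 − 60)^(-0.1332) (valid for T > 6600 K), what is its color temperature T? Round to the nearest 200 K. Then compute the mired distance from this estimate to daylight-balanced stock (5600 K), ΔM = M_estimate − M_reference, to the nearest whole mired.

(t − 60)^(-0.1332) = 203/329.7 = 0.61571.
t − 60 = 0.61571^(1/-0.1332) = 0.61571^(-7.508) = 38.129, so t = 98.129.
T = 100·t = 9813 K → 9800 K to the nearest 200 K.
M_estimate = 10⁶/9800 = 102.04; M_reference = 10⁶/5600 = 178.57.
ΔM = 102.04 − 178.57 = -76.53 → -77 mireds.

-77 mireds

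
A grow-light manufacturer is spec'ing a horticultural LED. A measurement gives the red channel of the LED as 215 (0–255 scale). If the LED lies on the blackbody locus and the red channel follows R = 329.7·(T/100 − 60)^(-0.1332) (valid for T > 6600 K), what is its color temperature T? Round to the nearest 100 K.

8500 K

(t − 60)^(-0.1332) = 215/329.7 = 0.65211.
t − 60 = 0.65211^(1/-0.1332) = 0.65211^(-7.508) = 24.774, so t = 84.774.
T = 100·t = 8477 K → 8500 K to the nearest 100 K.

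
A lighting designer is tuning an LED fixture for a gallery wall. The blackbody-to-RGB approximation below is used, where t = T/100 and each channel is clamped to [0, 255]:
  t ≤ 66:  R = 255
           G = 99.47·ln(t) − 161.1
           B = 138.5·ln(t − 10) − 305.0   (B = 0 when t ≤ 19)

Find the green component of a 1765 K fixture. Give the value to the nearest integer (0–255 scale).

124

t = 1765/100 = 17.65; the t ≤ 66 branch applies.
G = 99.47·ln 17.65 − 161.1 = 99.47·2.8707 − 161.1 = 124.452.
Rounded: 124.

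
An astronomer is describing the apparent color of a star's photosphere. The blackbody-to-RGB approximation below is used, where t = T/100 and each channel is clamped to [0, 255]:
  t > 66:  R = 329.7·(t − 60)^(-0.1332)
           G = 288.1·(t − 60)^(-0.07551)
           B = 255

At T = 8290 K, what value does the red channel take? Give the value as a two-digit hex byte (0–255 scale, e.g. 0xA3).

0xD9

t = 8290/100 = 82.9; the t > 66 branch applies.
R = 329.7·(82.9 − 60)^(-0.1332) = 329.7·22.9^(-0.1332) = 329.7·0.65898 = 217.265.
Rounded: 217; in hex, 0xD9.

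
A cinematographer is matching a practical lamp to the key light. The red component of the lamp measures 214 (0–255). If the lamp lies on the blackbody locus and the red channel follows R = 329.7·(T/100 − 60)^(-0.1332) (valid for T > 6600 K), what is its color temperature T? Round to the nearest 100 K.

(t − 60)^(-0.1332) = 214/329.7 = 0.64907.
t − 60 = 0.64907^(1/-0.1332) = 0.64907^(-7.508) = 25.657, so t = 85.657.
T = 100·t = 8566 K → 8600 K to the nearest 100 K.

8600 K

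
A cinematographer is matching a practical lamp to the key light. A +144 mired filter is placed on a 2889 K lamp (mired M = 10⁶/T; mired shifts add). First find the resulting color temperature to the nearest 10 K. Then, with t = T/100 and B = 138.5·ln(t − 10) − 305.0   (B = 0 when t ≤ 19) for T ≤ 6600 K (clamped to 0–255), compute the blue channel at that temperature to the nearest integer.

19

M_in = 10⁶/2889 = 346.14; M_out = 346.14 + (+144) = 490.14.
T_out = 10⁶/490.14 = 2040.2 K → 2040 K; t = 20.4.
B = 138.5·ln(20.4 − 10) − 305.0 = 138.5·ln 10.4 − 305.0 = 138.5·2.3418 − 305.0 = 19.340.
Rounded: 19.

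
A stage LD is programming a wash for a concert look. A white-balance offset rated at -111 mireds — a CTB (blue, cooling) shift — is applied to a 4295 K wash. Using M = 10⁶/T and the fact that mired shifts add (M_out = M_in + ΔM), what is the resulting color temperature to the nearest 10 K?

8210 K

M_in = 10⁶/4295 = 232.83 mireds.
M_out = 232.83 + (-111) = 121.83 mireds.
T_out = 10⁶/121.83 = 8208.2 K → 8210 K.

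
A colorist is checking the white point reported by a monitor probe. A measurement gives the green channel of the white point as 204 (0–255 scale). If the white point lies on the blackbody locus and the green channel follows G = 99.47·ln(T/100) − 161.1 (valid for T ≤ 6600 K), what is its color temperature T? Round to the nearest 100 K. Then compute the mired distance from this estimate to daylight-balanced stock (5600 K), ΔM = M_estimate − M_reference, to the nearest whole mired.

+78 mireds

ln t = (204 + 161.1) / 99.47 = 3.6705.
t = e^3.6705 = 39.270.
T = 100·t = 3927 K → 3900 K to the nearest 100 K.
M_estimate = 10⁶/3900 = 256.41; M_reference = 10⁶/5600 = 178.57.
ΔM = 256.41 − 178.57 = 77.84 → +78 mireds.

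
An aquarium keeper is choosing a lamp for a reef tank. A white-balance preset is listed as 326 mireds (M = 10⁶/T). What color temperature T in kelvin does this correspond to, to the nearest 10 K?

3070 K

T = 10⁶ / 326 = 3067.48 K → 3070 K.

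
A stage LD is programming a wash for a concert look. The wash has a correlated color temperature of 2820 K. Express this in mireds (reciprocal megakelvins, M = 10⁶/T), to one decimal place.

354.6 mireds

M = 10⁶ / 2820 = 354.610 → 354.6 mireds.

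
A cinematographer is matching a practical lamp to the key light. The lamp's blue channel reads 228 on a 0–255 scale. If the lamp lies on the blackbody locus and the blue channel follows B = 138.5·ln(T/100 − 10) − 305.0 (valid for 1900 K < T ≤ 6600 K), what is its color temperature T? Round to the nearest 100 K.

ln(t − 10) = (228 + 305.0) / 138.5 = 3.8484.
t − 10 = e^3.8484 = 46.917, so t = 56.917.
T = 100·t = 5692 K → 5700 K to the nearest 100 K.

5700 K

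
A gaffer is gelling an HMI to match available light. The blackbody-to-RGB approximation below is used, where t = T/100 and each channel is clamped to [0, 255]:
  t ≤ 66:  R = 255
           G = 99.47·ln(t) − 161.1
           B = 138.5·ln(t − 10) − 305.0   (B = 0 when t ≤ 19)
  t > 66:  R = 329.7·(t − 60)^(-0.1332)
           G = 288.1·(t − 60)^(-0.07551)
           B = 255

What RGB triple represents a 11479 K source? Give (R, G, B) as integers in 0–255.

t = 11479/100 = 114.79; the t > 66 branch applies.
R = 329.7·(114.79 − 60)^(-0.1332) = 329.7·54.79^(-0.1332) = 329.7·0.58669 = 193.430.
G = 288.1·(114.79 − 60)^(-0.07551) = 288.1·54.79^(-0.07551) = 288.1·0.73911 = 212.938.
B = 255 by definition for t > 66.
Rounded: (193, 213, 255).

(193, 213, 255)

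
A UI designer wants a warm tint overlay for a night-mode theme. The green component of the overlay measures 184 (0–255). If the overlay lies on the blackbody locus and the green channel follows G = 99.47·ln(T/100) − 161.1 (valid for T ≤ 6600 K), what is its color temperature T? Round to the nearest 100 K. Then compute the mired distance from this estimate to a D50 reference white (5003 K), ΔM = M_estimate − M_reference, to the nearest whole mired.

+113 mireds

ln t = (184 + 161.1) / 99.47 = 3.4694.
t = e^3.4694 = 32.117.
T = 100·t = 3212 K → 3200 K to the nearest 100 K.
M_estimate = 10⁶/3200 = 312.50; M_reference = 10⁶/5003 = 199.88.
ΔM = 312.50 − 199.88 = 112.62 → +113 mireds.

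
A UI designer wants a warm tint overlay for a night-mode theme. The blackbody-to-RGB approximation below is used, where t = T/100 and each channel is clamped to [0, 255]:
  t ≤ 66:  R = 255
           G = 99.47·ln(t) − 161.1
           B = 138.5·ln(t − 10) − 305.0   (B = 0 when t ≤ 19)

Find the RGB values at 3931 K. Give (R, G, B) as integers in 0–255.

(255, 204, 163)

t = 3931/100 = 39.31; the t ≤ 66 branch applies.
R = 255 by definition for t ≤ 66.
G = 99.47·ln 39.31 − 161.1 = 99.47·3.6715 − 161.1 = 204.102.
B = 138.5·ln(39.31 − 10) − 305.0 = 138.5·ln 29.31 − 305.0 = 138.5·3.3779 − 305.0 = 162.843.
Rounded: (255, 204, 163).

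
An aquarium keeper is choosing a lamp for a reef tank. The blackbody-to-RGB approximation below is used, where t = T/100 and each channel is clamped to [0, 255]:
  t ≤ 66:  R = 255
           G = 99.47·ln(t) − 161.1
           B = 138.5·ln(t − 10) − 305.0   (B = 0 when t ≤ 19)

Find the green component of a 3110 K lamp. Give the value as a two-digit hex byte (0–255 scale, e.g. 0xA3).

t = 3110/100 = 31.1; the t ≤ 66 branch applies.
G = 99.47·ln 31.1 − 161.1 = 99.47·3.4372 − 161.1 = 180.799.
Rounded: 181; in hex, 0xB5.

0xB5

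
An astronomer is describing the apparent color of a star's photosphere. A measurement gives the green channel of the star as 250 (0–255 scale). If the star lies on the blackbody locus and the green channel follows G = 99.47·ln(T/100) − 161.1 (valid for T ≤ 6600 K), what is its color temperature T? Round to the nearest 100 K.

ln t = (250 + 161.1) / 99.47 = 4.1329.
t = e^4.1329 = 62.359.
T = 100·t = 6236 K → 6200 K to the nearest 100 K.

6200 K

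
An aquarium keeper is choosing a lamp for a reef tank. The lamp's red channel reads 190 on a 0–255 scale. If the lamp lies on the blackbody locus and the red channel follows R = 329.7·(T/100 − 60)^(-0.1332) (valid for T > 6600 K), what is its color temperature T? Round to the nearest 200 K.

(t − 60)^(-0.1332) = 190/329.7 = 0.57628.
t − 60 = 0.57628^(1/-0.1332) = 0.57628^(-7.508) = 62.667, so t = 122.667.
T = 100·t = 12267 K → 12200 K to the nearest 200 K.

12200 K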